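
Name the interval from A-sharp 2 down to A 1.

augmented 8th

Descending from A#2 to A1 is the same interval as ascending A1 to A#2.
A to A is the same letter name, plus an octave — that makes it an octave of some quality.
A1 to A#2 spans 13 semitones — one semitone wider than the perfect octave (12) — giving an augmented octave.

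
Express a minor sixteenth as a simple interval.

Subtracting seven from the interval number removes an octave: 16 − 14 = 2.
So a minor sixteenth is 2 octaves plus a minor second. The quality is unchanged.

minor 2nd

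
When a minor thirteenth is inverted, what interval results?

major third

First reduce the compound minor thirteenth to its simple form, a minor sixth.
The rule of nine gives the new number: 9 − 6 = 3, so a sixth becomes a third.
The quality also flips — minor becomes major — giving a major third.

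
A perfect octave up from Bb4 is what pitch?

Bb5

For an octave the letter name doesn't change: still B, an octave up.
Moving 12 semitones up from Bb4 (the size of a perfect octave) reaches Bb5.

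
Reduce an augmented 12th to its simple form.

Take out an octave (7 from the number): 12 − 7 = 5.
That makes an augmented twelfth a compound augmented fifth — an octave plus an augmented fifth.

augmented fifth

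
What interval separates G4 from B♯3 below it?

diminished sixth

Descending from G4 to B#3 is the same interval as ascending B#3 to G4.
B to G spans six letter names (B-C-D-E-F-G) — that makes it a sixth of some quality.
A major sixth would be 9 semitones; B#3 to G4 is 7, two semitones narrower, so the interval is diminished.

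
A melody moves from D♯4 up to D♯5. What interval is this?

D to D is the same letter name, plus an octave: an octave.
D#4 to D#5 is 12 semitones, matching the perfect octave exactly, so the quality is perfect.

perfect octave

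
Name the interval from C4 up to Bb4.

C to B spans seven letter names (C-D-E-F-G-A-B) — that makes it a seventh of some quality.
A major seventh would be 11 semitones, but C4 to Bb4 is 10 — one semitone narrower, making it a minor seventh.

minor seventh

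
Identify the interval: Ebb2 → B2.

E to B spans five letter names (E-F-G-A-B), so the interval is some kind of fifth.
Ebb2 to B2 spans 9 semitones — two semitones wider than the perfect fifth (7) — giving a doubly augmented fifth.

AA5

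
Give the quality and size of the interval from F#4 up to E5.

F to E spans seven letter names (F-G-A-B-C-D-E): a seventh.
F#4 to E5 is 10 semitones, a half step short of the major seventh (11), so this is minor.

minor seventh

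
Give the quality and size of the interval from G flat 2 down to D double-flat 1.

augmented eleventh

Descending from Gb2 to Dbb1 is the same interval as ascending Dbb1 to Gb2.
D to G spans four letter names (D-E-F-G), plus an octave: an eleventh.
A perfect eleventh would be 17 semitones; Dbb1 to Gb2 is 18, one semitone wider, so the interval is augmented.
(Equivalently, a compound augmented fourth: an augmented fourth plus an octave.)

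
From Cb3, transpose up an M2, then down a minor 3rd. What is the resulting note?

Bb2

A major second up from Cb3 is Db3.
Db3 down a minor third → Bb2 (3 semitones).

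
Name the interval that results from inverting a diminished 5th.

A4

The rule of nine gives the new number: 9 − 5 = 4, so a fifth becomes a fourth.
And diminished becomes augmented under inversion, so we get an augmented fourth.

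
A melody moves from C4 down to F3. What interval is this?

Descending from C4 to F3 is the same interval as ascending F3 to C4.
F to C spans five letter names (F-G-A-B-C) — that makes it a fifth of some quality.
The perfect fifth spans 7 semitones, and F3 to C4 is exactly 7 semitones — so this is a perfect fifth.

perfect fifth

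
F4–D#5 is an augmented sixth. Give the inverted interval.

diminished 3rd

Inverted interval numbers add to nine, so a sixth pairs with a third (6 + 3 = 9).
The quality also flips — augmented becomes diminished — giving a diminished third.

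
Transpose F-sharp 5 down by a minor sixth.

A-sharp 4

The sixth takes the letter from F down to A.
A minor sixth spans 8 semitones, so from F#5 the target pitch is A#4.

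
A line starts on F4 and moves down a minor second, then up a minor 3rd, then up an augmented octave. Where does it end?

Down a minor second from F4: E4 (1 semitone down).
Up a minor third from E4: G4 (3 semitones up).
G4 up an augmented octave → G#5 (13 semitones).

G#5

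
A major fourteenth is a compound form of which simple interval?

major seventh

Each octave removed subtracts seven from the number: 14 − 7 = 7.
So a major fourteenth is an octave plus a major seventh. The quality is unchanged.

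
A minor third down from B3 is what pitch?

The third takes the letter from B down to G.
Moving 3 semitones down from B3 (the size of a minor third) reaches G#3.

G#3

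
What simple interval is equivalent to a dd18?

Subtracting seven from the interval number removes an octave: 18 − 14 = 4.
Quality carries through unchanged, so the simple form is a doubly diminished fourth.

dd4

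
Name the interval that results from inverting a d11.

First reduce the compound diminished eleventh to its simple form, a diminished fourth.
Interval numbers invert to sum to nine: 4 + 5 = 9, so a fourth inverts to a fifth.
Quality inverts too: diminished becomes augmented. That makes the inversion an augmented fifth.

A5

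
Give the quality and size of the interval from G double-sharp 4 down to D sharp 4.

Descending from G##4 to D#4 is the same interval as ascending D#4 to G##4.
D to G spans four letter names (D-E-F-G), so the interval is some kind of fourth.
The perfect fourth is 5 semitones; here we have 6, one semitone wider: augmented.

augmented fourth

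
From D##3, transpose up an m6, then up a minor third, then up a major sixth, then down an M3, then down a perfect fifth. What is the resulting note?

C#4

Up a minor sixth from D##3: B#3 (8 semitones up).
A minor third up from B#3 is D#4.
A major sixth up from D#4 is B#4.
Down a major third from B#4: G#4 (4 semitones down).
Down a perfect fifth from G#4: C#4 (7 semitones down).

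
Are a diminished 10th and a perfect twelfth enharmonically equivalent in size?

14 semitones (diminished tenth) vs 19 semitones (perfect twelfth): not equal.

No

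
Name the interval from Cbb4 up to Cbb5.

C to C is the same letter name, plus an octave — that makes it an octave of some quality.
The perfect octave spans 12 semitones, and Cbb4 to Cbb5 is exactly 12 semitones — so this is a perfect octave.

P8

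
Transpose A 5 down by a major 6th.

C 5

The sixth takes the letter from A down to C.
Moving 9 semitones down from A5 (the size of a major sixth) reaches C5.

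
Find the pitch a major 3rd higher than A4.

C#5

Three letter names up from A: C.
Moving 4 semitones up from A4 (the size of a major third) reaches C#5.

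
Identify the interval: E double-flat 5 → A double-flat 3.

perfect twelfth

Descending from Ebb5 to Abb3 is the same interval as ascending Abb3 to Ebb5.
A to E spans five letter names (A-B-C-D-E), plus an octave: a twelfth.
Abb3 to Ebb5 is 19 semitones, matching the perfect twelfth exactly, so the quality is perfect.
(Equivalently, a compound perfect fifth: a perfect fifth plus an octave.)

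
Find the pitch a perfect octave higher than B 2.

B 3

For an octave the letter name doesn't change: still B, an octave up.
Moving 12 semitones up from B2 (the size of a perfect octave) reaches B3.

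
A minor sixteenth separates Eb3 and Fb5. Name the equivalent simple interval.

Take out 2 octaves (14 from the number): 16 − 14 = 2.
Quality carries through unchanged, so the simple form is a minor second.

m2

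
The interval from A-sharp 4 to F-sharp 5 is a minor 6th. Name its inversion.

The rule of nine gives the new number: 9 − 6 = 3, so a sixth becomes a third.
And minor becomes major under inversion, so we get a major third.

M3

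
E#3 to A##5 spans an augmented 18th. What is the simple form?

Subtracting seven from the interval number removes an octave: 18 − 14 = 4.
That makes an augmented eighteenth a compound augmented fourth — 2 octaves plus an augmented fourth.

augmented fourth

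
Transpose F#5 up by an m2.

G5

Two letter names up from F: G.
A minor second spans 1 semitone, so from F#5 the target pitch is G5.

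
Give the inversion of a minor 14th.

First reduce the compound minor fourteenth to its simple form, a minor seventh.
Inverted interval numbers add to nine, so a seventh pairs with a second (7 + 2 = 9).
And minor becomes major under inversion, so we get a major second.

major 2nd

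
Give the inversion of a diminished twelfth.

First reduce the compound diminished twelfth to its simple form, a diminished fifth.
The rule of nine gives the new number: 9 − 5 = 4, so a fifth becomes a fourth.
Quality inverts too: diminished becomes augmented. That makes the inversion an augmented fourth.

A4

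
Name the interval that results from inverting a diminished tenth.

augmented 6th

First reduce the compound diminished tenth to its simple form, a diminished third.
The rule of nine gives the new number: 9 − 3 = 6, so a third becomes a sixth.
The quality also flips — diminished becomes augmented — giving an augmented sixth.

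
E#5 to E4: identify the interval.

A8

Descending from E#5 to E4 is the same interval as ascending E4 to E#5.
E to E is the same letter name, plus an octave, so the interval is some kind of octave.
E4 to E#5 spans 13 semitones — one semitone wider than the perfect octave (12) — giving an augmented octave.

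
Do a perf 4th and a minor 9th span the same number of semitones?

No

5 semitones (perfect fourth) vs 13 semitones (minor ninth): not equal.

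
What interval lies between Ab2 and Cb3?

minor third

A to C spans three letter names (A-B-C) — that makes it a third of some quality.
Ab2 to Cb3 is 3 semitones, a half step short of the major third (4), so this is minor.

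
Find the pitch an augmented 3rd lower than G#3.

The third takes the letter from G down to E.
An augmented third is 5 semitones; 5 semitones down from G#3 gives Eb3.

Eb3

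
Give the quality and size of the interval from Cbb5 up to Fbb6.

perfect eleventh

C to F spans four letter names (C-D-E-F), plus an octave — that makes it an eleventh of some quality.
The perfect eleventh spans 17 semitones, and Cbb5 to Fbb6 is exactly 17 semitones — so this is a perfect eleventh.
(Equivalently, a compound perfect fourth: a perfect fourth plus an octave.)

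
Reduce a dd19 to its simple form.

Each octave removed subtracts seven from the number: 19 − 14 = 5.
So a doubly diminished nineteenth is 2 octaves plus a doubly diminished fifth. The quality is unchanged.

doubly diminished 5th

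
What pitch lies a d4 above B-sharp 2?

E 3

Counting four letter names up from B lands on E.
Moving 4 semitones up from B#2 (the size of a diminished fourth) reaches E3.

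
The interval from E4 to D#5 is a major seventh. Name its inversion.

Inverted interval numbers add to nine, so a seventh pairs with a second (7 + 2 = 9).
And major becomes minor under inversion, so we get a minor second.

minor 2nd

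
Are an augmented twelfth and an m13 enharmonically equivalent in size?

Yes

Both span 20 semitones: an augmented twelfth and a minor thirteenth are the same chromatic distance.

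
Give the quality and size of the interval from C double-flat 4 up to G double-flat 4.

C to G spans five letter names (C-D-E-F-G), so the interval is some kind of fifth.
The perfect fifth spans 7 semitones, and Cbb4 to Gbb4 is exactly 7 semitones — so this is a perfect fifth.

P5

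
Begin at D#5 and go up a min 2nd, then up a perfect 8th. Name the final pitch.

A minor second up from D#5 is E5.
A perfect octave up from E5 is E6.

E6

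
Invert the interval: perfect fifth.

Interval numbers invert to sum to nine: 5 + 4 = 9, so a fifth inverts to a fourth.
Quality inverts too: perfect stays perfect. That makes the inversion a perfect fourth.

perfect 4th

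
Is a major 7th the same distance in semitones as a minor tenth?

11 semitones (major seventh) vs 15 semitones (minor tenth): not equal.

No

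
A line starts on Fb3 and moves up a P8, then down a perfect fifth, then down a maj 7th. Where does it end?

Cbb3

A perfect octave up from Fb3 is Fb4.
A perfect fifth down from Fb4 is Bbb3.
A major seventh down from Bbb3 is Cbb3.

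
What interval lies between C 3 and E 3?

major 3rd

C to E spans three letter names (C-D-E): a third.
C3 to E3 is 4 semitones, matching the major third exactly, so the quality is major.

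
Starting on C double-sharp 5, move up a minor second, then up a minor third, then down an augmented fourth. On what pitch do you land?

C 5

Up a minor second from C##5: D#5 (1 semitone up).
A minor third up from D#5 is F#5.
F#5 down an augmented fourth → C5 (6 semitones).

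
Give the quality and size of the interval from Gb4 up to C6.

A11

G to C spans four letter names (G-A-B-C), plus an octave: an eleventh.
The perfect eleventh is 17 semitones; here we have 18, one semitone wider: augmented.
(Equivalently, a compound augmented fourth: an augmented fourth plus an octave.)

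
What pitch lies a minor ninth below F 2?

E 1

The ninth's letter: F down two letter names plus an octave → E.
A minor ninth is 13 semitones; 13 semitones down from F2 gives E1.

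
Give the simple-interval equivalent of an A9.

Take out an octave (7 from the number): 9 − 7 = 2.
Quality carries through unchanged, so the simple form is an augmented second.

A2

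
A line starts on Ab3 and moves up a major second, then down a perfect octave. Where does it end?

Bb2

Ab3 up a major second → Bb3 (2 semitones).
Down a perfect octave from Bb3: Bb2 (12 semitones down).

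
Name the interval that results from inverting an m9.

major 7th

First reduce the compound minor ninth to its simple form, a minor second.
The rule of nine gives the new number: 9 − 2 = 7, so a second becomes a seventh.
And minor becomes major under inversion, so we get a major seventh.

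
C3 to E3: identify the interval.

C to E spans three letter names (C-D-E), so the interval is some kind of third.
Counting semitones, C3→E3 is 4, which is the major third.

M3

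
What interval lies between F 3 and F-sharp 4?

augmented 8th

F to F is the same letter name, plus an octave: an octave.
F3 to F#4 spans 13 semitones — one semitone wider than the perfect octave (12) — giving an augmented octave.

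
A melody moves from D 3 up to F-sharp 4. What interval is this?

D to F spans three letter names (D-E-F), plus an octave, so the interval is some kind of tenth.
The major tenth spans 16 semitones, and D3 to F#4 is exactly 16 semitones — so this is a major tenth.
(Equivalently, a compound major third: a major third plus an octave.)

M10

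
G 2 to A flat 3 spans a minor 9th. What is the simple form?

minor second

Each octave removed subtracts seven from the number: 9 − 7 = 2.
That makes a minor ninth a compound minor second — an octave plus a minor second.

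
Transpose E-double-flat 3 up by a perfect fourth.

The fourth takes the letter from E up to A.
A perfect fourth spans 5 semitones, so from Ebb3 the target pitch is Abb3.

A-double-flat 3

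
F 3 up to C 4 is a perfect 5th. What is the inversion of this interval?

The rule of nine gives the new number: 9 − 5 = 4, so a fifth becomes a fourth.
The quality also flips — perfect stays perfect — giving a perfect fourth.

P4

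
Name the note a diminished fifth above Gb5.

Counting five letter names up from G lands on D.
A diminished fifth spans 6 semitones, so from Gb5 the target pitch is Dbb6.

Dbb6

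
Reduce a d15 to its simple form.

d8

Each octave removed subtracts seven from the number: 15 − 7 = 8.
So a diminished fifteenth is an octave plus a diminished octave. The quality is unchanged.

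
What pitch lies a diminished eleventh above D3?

The eleventh's letter: D up four letter names plus an octave → G.
A diminished eleventh is 16 semitones; 16 semitones up from D3 gives Gb4.

Gb4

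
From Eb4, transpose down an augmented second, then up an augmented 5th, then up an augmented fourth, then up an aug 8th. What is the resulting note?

Down an augmented second from Eb4: Dbb4 (3 semitones down).
An augmented fifth up from Dbb4 is Ab4.
Up an augmented fourth from Ab4: D5 (6 semitones up).
An augmented octave up from D5 is D#6.

D#6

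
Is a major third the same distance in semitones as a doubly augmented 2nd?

Both span 4 semitones: a major third and a doubly augmented second are the same chromatic distance.

Yes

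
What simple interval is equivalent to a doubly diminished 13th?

dd6

Each octave removed subtracts seven from the number: 13 − 7 = 6.
Quality carries through unchanged, so the simple form is a doubly diminished sixth.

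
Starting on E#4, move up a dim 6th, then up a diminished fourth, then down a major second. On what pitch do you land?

Ebb5

A diminished sixth up from E#4 is C5.
Up a diminished fourth from C5: Fb5 (4 semitones up).
Fb5 down a major second → Ebb5 (2 semitones).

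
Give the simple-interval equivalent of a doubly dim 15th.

dd8

Subtracting seven from the interval number removes an octave: 15 − 7 = 8.
So a doubly diminished fifteenth is an octave plus a doubly diminished octave. The quality is unchanged.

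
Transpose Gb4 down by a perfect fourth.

Db4

The fourth takes the letter from G down to D.
A perfect fourth is 5 semitones; 5 semitones down from Gb4 gives Db4.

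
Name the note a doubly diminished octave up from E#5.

Eb6

For an octave the letter name doesn't change: still E, an octave up.
A doubly diminished octave spans 10 semitones, so from E#5 the target pitch is Eb6.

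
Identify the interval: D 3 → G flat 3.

diminished fourth

D to G spans four letter names (D-E-F-G), so the interval is some kind of fourth.
The perfect fourth is 5 semitones; here we have 4, one semitone narrower: diminished.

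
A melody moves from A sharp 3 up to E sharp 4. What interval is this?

A to E spans five letter names (A-B-C-D-E) — that makes it a fifth of some quality.
The perfect fifth spans 7 semitones, and A#3 to E#4 is exactly 7 semitones — so this is a perfect fifth.

perfect 5th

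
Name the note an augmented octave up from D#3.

An octave keeps the letter name D, an octave up from D.
An augmented octave spans 13 semitones, so from D#3 the target pitch is D##4.

D##4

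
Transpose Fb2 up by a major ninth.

Counting two letter names plus an octave up from F lands on G.
A major ninth is 14 semitones; 14 semitones up from Fb2 gives Gb3.

Gb3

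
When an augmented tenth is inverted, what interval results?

diminished 6th

First reduce the compound augmented tenth to its simple form, an augmented third.
The rule of nine gives the new number: 9 − 3 = 6, so a third becomes a sixth.
Quality inverts too: augmented becomes diminished. That makes the inversion a diminished sixth.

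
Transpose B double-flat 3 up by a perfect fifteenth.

For a fifteenth the letter name doesn't change: still B, two octaves up.
Moving 24 semitones up from Bbb3 (the size of a perfect fifteenth) reaches Bbb5.

B double-flat 5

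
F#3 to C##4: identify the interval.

A5

F to C spans five letter names (F-G-A-B-C) — that makes it a fifth of some quality.
A perfect fifth would be 7 semitones; F#3 to C##4 is 8, one semitone wider, so the interval is augmented.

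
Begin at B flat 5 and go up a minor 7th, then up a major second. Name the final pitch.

B flat 6

A minor seventh up from Bb5 is Ab6.
Ab6 up a major second → Bb6 (2 semitones).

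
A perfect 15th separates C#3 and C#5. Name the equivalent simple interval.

P8

Take out an octave (7 from the number): 15 − 7 = 8.
Quality carries through unchanged, so the simple form is a perfect octave.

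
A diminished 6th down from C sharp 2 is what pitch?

The sixth takes the letter from C down to E.
A diminished sixth is 7 semitones; 7 semitones down from C#2 gives E##1.

E double-sharp 1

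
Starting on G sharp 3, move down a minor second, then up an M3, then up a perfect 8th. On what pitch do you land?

A double-sharp 4

G#3 down a minor second → F##3 (1 semitone).
A major third up from F##3 is A##3.
A##3 up a perfect octave → A##4 (12 semitones).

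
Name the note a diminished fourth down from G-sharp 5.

D-double-sharp 5

Four letter names down from G: D.
Moving 4 semitones down from G#5 (the size of a diminished fourth) reaches D##5.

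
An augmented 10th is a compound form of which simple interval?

Subtracting seven from the interval number removes an octave: 10 − 7 = 3.
So an augmented tenth is an octave plus an augmented third. The quality is unchanged.

A3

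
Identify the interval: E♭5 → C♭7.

E to C spans six letter names (E-F-G-A-B-C), plus an octave: a thirteenth.
A major thirteenth would be 21 semitones, but Eb5 to Cb7 is 20 — one semitone narrower, making it a minor thirteenth.
(Equivalently, a compound minor sixth: a minor sixth plus an octave.)

minor thirteenth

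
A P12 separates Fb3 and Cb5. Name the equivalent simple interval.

perfect fifth

Each octave removed subtracts seven from the number: 12 − 7 = 5.
That makes a perfect twelfth a compound perfect fifth — an octave plus a perfect fifth.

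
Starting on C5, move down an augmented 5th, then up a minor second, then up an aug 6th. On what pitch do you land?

Eb5

Down an augmented fifth from C5: Fb4 (8 semitones down).
Fb4 up a minor second → Gbb4 (1 semitone).
Gbb4 up an augmented sixth → Eb5 (10 semitones).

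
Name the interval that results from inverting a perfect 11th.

perfect fifth

First reduce the compound perfect eleventh to its simple form, a perfect fourth.
The rule of nine gives the new number: 9 − 4 = 5, so a fourth becomes a fifth.
Quality inverts too: perfect stays perfect. That makes the inversion a perfect fifth.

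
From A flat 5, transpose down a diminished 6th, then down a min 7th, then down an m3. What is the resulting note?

Down a diminished sixth from Ab5: C#5 (7 semitones down).
C#5 down a minor seventh → D#4 (10 semitones).
A minor third down from D#4 is B#3.

B sharp 3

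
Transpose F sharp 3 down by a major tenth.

Three letters down from F (plus an octave) reaches D.
Moving 16 semitones down from F#3 (the size of a major tenth) reaches D2.

D 2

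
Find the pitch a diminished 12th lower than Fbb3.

Bbb1

Five letters down from F (plus an octave) reaches B.
A diminished twelfth is 18 semitones; 18 semitones down from Fbb3 gives Bbb1.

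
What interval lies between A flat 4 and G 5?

M7

A to G spans seven letter names (A-B-C-D-E-F-G), so the interval is some kind of seventh.
The major seventh spans 11 semitones, and Ab4 to G5 is exactly 11 semitones — so this is a major seventh.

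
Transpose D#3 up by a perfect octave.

An octave keeps the letter name D, an octave up from D.
A perfect octave is 12 semitones; 12 semitones up from D#3 gives D#4.

D#4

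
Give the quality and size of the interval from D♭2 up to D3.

augmented octave

D to D is the same letter name, plus an octave — that makes it an octave of some quality.
A perfect octave would be 12 semitones; Db2 to D3 is 13, one semitone wider, so the interval is augmented.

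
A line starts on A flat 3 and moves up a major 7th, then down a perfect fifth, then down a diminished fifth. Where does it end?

A major seventh up from Ab3 is G4.
Down a perfect fifth from G4: C4 (7 semitones down).
C4 down a diminished fifth → F#3 (6 semitones).

F sharp 3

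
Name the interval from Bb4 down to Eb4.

perfect fifth

Descending from Bb4 to Eb4 is the same interval as ascending Eb4 to Bb4.
E to B spans five letter names (E-F-G-A-B) — that makes it a fifth of some quality.
Eb4 to Bb4 is 7 semitones, matching the perfect fifth exactly, so the quality is perfect.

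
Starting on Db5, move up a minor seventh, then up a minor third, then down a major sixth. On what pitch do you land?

Db5 up a minor seventh → Cb6 (10 semitones).
A minor third up from Cb6 is Ebb6.
Ebb6 down a major sixth → Gbb5 (9 semitones).

Gbb5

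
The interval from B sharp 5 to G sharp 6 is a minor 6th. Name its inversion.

Interval numbers invert to sum to nine: 6 + 3 = 9, so a sixth inverts to a third.
And minor becomes major under inversion, so we get a major third.

major 3rd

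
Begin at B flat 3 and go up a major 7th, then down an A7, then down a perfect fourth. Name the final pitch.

F flat 3

Bb3 up a major seventh → A4 (11 semitones).
An augmented seventh down from A4 is Bbb3.
Bbb3 down a perfect fourth → Fb3 (5 semitones).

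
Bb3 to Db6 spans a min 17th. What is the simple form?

Take out 2 octaves (14 from the number): 17 − 14 = 3.
Quality carries through unchanged, so the simple form is a minor third.

minor 3rd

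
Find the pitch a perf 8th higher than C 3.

C 4

For an octave the letter name doesn't change: still C, an octave up.
Moving 12 semitones up from C3 (the size of a perfect octave) reaches C4.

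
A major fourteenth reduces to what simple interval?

major seventh

Each octave removed subtracts seven from the number: 14 − 7 = 7.
So a major fourteenth is an octave plus a major seventh. The quality is unchanged.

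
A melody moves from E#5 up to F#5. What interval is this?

minor second

E to F spans two letter names (E-F) — that makes it a second of some quality.
E#5 to F#5 is 1 semitone, a half step short of the major second (2), so this is minor.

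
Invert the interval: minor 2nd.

M7

Interval numbers invert to sum to nine: 2 + 7 = 9, so a second inverts to a seventh.
The quality also flips — minor becomes major — giving a major seventh.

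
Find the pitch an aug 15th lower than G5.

For a fifteenth the letter name doesn't change: still G, two octaves down.
An augmented fifteenth is 25 semitones; 25 semitones down from G5 gives Gb3.

Gb3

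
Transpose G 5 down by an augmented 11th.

D flat 4

Counting four letter names plus an octave down from G lands on D.
Moving 18 semitones down from G5 (the size of an augmented eleventh) reaches Db4.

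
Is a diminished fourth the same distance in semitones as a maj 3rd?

Yes

A diminished fourth = 4 semitones = a major third; enharmonically equal.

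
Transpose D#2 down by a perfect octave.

D#1

An octave keeps the letter name D, an octave down from D.
Moving 12 semitones down from D#2 (the size of a perfect octave) reaches D#1.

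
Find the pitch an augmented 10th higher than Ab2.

Counting three letter names plus an octave up from A lands on C.
An augmented tenth is 17 semitones; 17 semitones up from Ab2 gives C#4.

C#4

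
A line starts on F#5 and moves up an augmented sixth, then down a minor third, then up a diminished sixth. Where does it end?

F#5 up an augmented sixth → D##6 (10 semitones).
A minor third down from D##6 is B##5.
Up a diminished sixth from B##5: G#6 (7 semitones up).

G#6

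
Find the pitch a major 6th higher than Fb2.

The sixth takes the letter from F up to D.
A major sixth spans 9 semitones, so from Fb2 the target pitch is Db3.

Db3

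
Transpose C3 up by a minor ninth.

Db4

Two letters up from C (plus an octave) reaches D.
Moving 13 semitones up from C3 (the size of a minor ninth) reaches Db4.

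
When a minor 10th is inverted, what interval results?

major 6th

First reduce the compound minor tenth to its simple form, a minor third.
Inverted interval numbers add to nine, so a third pairs with a sixth (3 + 6 = 9).
And minor becomes major under inversion, so we get a major sixth.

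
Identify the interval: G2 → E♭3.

G to E spans six letter names (G-A-B-C-D-E): a sixth.
A major sixth would be 9 semitones, but G2 to Eb3 is 8 — one semitone narrower, making it a minor sixth.

minor sixth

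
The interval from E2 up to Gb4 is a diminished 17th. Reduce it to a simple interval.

Take out 2 octaves (14 from the number): 17 − 14 = 3.
That makes a diminished seventeenth a compound diminished third — 2 octaves plus a diminished third.

diminished third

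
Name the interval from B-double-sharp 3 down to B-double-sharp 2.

Descending from B##3 to B##2 is the same interval as ascending B##2 to B##3.
B to B is the same letter name, plus an octave: an octave.
B##2 to B##3 is 12 semitones, matching the perfect octave exactly, so the quality is perfect.

P8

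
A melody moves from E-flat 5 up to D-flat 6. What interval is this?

minor 7th

E to D spans seven letter names (E-F-G-A-B-C-D): a seventh.
Eb5 to Db6 is 10 semitones, a half step short of the major seventh (11), so this is minor.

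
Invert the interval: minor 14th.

First reduce the compound minor fourteenth to its simple form, a minor seventh.
Interval numbers invert to sum to nine: 7 + 2 = 9, so a seventh inverts to a second.
And minor becomes major under inversion, so we get a major second.

major 2nd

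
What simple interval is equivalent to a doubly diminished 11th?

Subtracting seven from the interval number removes an octave: 11 − 7 = 4.
So a doubly diminished eleventh is an octave plus a doubly diminished fourth. The quality is unchanged.

dd4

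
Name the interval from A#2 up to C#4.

A to C spans three letter names (A-B-C), plus an octave — that makes it a tenth of some quality.
A#2 to C#4 is 15 semitones, a half step short of the major tenth (16), so this is minor.
(Equivalently, a compound minor third: a minor third plus an octave.)

minor 10th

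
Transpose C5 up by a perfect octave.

C6

An octave keeps the letter name C, an octave up from C.
A perfect octave is 12 semitones; 12 semitones up from C5 gives C6.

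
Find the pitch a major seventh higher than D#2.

Counting seven letter names up from D lands on C.
Moving 11 semitones up from D#2 (the size of a major seventh) reaches C##3.

C##3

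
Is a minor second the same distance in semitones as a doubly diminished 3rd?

Yes

Both span 1 semitone: a minor second and a doubly diminished third are the same chromatic distance.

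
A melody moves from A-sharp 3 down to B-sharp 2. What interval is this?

Descending from A#3 to B#2 is the same interval as ascending B#2 to A#3.
B to A spans seven letter names (B-C-D-E-F-G-A): a seventh.
B#2 to A#3 is 10 semitones, a half step short of the major seventh (11), so this is minor.

minor 7th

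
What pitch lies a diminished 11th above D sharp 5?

The eleventh's letter: D up four letter names plus an octave → G.
Moving 16 semitones up from D#5 (the size of a diminished eleventh) reaches G6.

G 6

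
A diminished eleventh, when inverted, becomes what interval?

First reduce the compound diminished eleventh to its simple form, a diminished fourth.
Interval numbers invert to sum to nine: 4 + 5 = 9, so a fourth inverts to a fifth.
And diminished becomes augmented under inversion, so we get an augmented fifth.

augmented 5th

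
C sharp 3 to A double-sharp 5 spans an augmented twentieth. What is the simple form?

Take out 2 octaves (14 from the number): 20 − 14 = 6.
That makes an augmented twentieth a compound augmented sixth — 2 octaves plus an augmented sixth.

augmented 6th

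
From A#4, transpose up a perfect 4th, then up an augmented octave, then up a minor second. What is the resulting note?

E#6

A perfect fourth up from A#4 is D#5.
Up an augmented octave from D#5: D##6 (13 semitones up).
A minor second up from D##6 is E#6.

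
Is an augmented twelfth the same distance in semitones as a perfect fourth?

20 semitones (augmented twelfth) vs 5 semitones (perfect fourth): not equal.

No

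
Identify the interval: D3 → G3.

perfect fourth

D to G spans four letter names (D-E-F-G) — that makes it a fourth of some quality.
D3 to G3 is 5 semitones, matching the perfect fourth exactly, so the quality is perfect.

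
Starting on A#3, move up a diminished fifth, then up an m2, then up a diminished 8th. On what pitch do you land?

A diminished fifth up from A#3 is E4.
Up a minor second from E4: F4 (1 semitone up).
A diminished octave up from F4 is Fb5.

Fb5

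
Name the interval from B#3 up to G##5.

B to G spans six letter names (B-C-D-E-F-G), plus an octave: a thirteenth.
The major thirteenth spans 21 semitones, and B#3 to G##5 is exactly 21 semitones — so this is a major thirteenth.
(Equivalently, a compound major sixth: a major sixth plus an octave.)

major thirteenth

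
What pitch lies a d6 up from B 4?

G-flat 5

Six letter names up from B: G.
A diminished sixth spans 7 semitones, so from B4 the target pitch is Gb5.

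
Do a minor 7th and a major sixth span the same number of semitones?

10 semitones (minor seventh) vs 9 semitones (major sixth): not equal.

No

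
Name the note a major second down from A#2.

Two letter names down from A: G.
Moving 2 semitones down from A#2 (the size of a major second) reaches G#2.

G#2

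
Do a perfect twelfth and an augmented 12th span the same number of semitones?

No

A perfect twelfth spans 19 semitones; an augmented twelfth spans 20 semitones. They differ by 1.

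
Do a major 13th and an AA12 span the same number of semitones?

Yes

A major thirteenth spans 21 semitones, and a doubly augmented twelfth also spans 21 semitones — they're enharmonic.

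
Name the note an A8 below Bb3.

Bbb2

For an octave the letter name doesn't change: still B, an octave down.
An augmented octave spans 13 semitones, so from Bb3 the target pitch is Bbb2.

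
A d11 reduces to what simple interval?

Each octave removed subtracts seven from the number: 11 − 7 = 4.
Quality carries through unchanged, so the simple form is a diminished fourth.

diminished 4th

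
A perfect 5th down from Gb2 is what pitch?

Cb2

Counting five letter names down from G lands on C.
A perfect fifth spans 7 semitones, so from Gb2 the target pitch is Cb2.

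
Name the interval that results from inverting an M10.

First reduce the compound major tenth to its simple form, a major third.
The rule of nine gives the new number: 9 − 3 = 6, so a third becomes a sixth.
And major becomes minor under inversion, so we get a minor sixth.

minor 6th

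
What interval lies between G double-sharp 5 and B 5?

diminished 3rd

G to B spans three letter names (G-A-B), so the interval is some kind of third.
The major third is 4 semitones; here we have 2, two semitones narrower: diminished.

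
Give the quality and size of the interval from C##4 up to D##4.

C to D spans two letter names (C-D): a second.
C##4 to D##4 is 2 semitones, matching the major second exactly, so the quality is major.

M2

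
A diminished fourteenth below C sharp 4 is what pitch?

D double-sharp 2

Seven letters down from C (plus an octave) reaches D.
A diminished fourteenth spans 21 semitones, so from C#4 the target pitch is D##2.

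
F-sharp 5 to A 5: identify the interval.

F to A spans three letter names (F-G-A): a third.
A major third would be 4 semitones, but F#5 to A5 is 3 — one semitone narrower, making it a minor third.

m3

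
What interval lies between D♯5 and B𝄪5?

D to B spans six letter names (D-E-F-G-A-B) — that makes it a sixth of some quality.
D#5 to B##5 spans 10 semitones — one semitone wider than the major sixth (9) — giving an augmented sixth.

A6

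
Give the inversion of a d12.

A4

First reduce the compound diminished twelfth to its simple form, a diminished fifth.
The rule of nine gives the new number: 9 − 5 = 4, so a fifth becomes a fourth.
The quality also flips — diminished becomes augmented — giving an augmented fourth.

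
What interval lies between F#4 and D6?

F to D spans six letter names (F-G-A-B-C-D), plus an octave, so the interval is some kind of thirteenth.
A major thirteenth would be 21 semitones, but F#4 to D6 is 20 — one semitone narrower, making it a minor thirteenth.
(Equivalently, a compound minor sixth: a minor sixth plus an octave.)

minor thirteenth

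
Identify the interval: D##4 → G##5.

perfect 11th

D to G spans four letter names (D-E-F-G), plus an octave: an eleventh.
Counting semitones, D##4→G##5 is 17, which is the perfect eleventh.
(Equivalently, a compound perfect fourth: a perfect fourth plus an octave.)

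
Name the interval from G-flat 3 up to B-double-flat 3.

G to B spans three letter names (G-A-B), so the interval is some kind of third.
A major third would be 4 semitones, but Gb3 to Bbb3 is 3 — one semitone narrower, making it a minor third.

minor third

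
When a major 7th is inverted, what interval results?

The rule of nine gives the new number: 9 − 7 = 2, so a seventh becomes a second.
The quality also flips — major becomes minor — giving a minor second.

m2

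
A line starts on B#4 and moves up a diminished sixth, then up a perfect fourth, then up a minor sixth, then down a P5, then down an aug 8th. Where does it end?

Dbb5

A diminished sixth up from B#4 is G5.
A perfect fourth up from G5 is C6.
A minor sixth up from C6 is Ab6.
A perfect fifth down from Ab6 is Db6.
Db6 down an augmented octave → Dbb5 (13 semitones).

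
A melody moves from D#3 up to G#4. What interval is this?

perfect 11th

D to G spans four letter names (D-E-F-G), plus an octave: an eleventh.
D#3 to G#4 is 17 semitones, matching the perfect eleventh exactly, so the quality is perfect.
(Equivalently, a compound perfect fourth: a perfect fourth plus an octave.)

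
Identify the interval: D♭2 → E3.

augmented ninth

D to E spans two letter names (D-E), plus an octave, so the interval is some kind of ninth.
Db2 to E3 spans 15 semitones — one semitone wider than the major ninth (14) — giving an augmented ninth.
(Equivalently, a compound augmented second: an augmented second plus an octave.)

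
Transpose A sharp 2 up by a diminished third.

The third takes the letter from A up to C.
A diminished third spans 2 semitones, so from A#2 the target pitch is C3.

C 3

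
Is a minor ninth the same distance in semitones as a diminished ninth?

A minor ninth is 13 semitones but a diminished ninth is 12 semitones — different sizes.

No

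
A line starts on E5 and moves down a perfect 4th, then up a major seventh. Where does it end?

E5 down a perfect fourth → B4 (5 semitones).
A major seventh up from B4 is A#5.

A#5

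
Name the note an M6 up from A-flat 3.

The sixth takes the letter from A up to F.
A major sixth is 9 semitones; 9 semitones up from Ab3 gives F4.

F 4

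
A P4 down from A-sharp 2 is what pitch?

E-sharp 2

Counting four letter names down from A lands on E.
A perfect fourth spans 5 semitones, so from A#2 the target pitch is E#2.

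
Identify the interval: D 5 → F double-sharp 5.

augmented third

D to F spans three letter names (D-E-F): a third.
D5 to F##5 spans 5 semitones — one semitone wider than the major third (4) — giving an augmented third.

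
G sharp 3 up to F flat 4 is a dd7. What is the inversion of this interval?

AA2

Interval numbers invert to sum to nine: 7 + 2 = 9, so a seventh inverts to a second.
The quality also flips — doubly diminished becomes doubly augmented — giving a doubly augmented second.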